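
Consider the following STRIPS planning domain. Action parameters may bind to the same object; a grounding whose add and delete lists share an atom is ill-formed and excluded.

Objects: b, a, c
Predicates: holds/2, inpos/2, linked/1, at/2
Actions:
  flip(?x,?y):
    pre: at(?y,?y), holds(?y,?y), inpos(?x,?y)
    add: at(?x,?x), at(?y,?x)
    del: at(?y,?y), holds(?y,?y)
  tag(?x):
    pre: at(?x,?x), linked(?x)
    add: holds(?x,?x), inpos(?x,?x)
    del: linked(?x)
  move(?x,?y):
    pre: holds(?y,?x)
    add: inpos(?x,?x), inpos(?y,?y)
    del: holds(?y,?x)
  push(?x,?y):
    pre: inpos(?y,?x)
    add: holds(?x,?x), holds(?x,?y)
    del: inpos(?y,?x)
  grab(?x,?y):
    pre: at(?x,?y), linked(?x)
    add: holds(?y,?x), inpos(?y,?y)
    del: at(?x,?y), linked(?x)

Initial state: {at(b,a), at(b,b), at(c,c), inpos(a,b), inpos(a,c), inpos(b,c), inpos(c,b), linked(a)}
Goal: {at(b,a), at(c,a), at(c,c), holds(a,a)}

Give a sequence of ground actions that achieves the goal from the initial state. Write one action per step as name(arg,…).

push(b,a); push(c,b); flip(a,c); flip(c,b); tag(a)

1. push(b,a)  →  {at(b,a), at(b,b), at(c,c), holds(b,a), holds(b,b), inpos(a,c), inpos(b,c), inpos(c,b), linked(a)}
2. push(c,b)  →  {at(b,a), at(b,b), at(c,c), holds(b,a), holds(b,b), holds(c,b), holds(c,c), inpos(a,c), inpos(c,b), linked(a)}
3. flip(a,c)  →  {at(a,a), at(b,a), at(b,b), at(c,a), holds(b,a), holds(b,b), holds(c,b), inpos(a,c), inpos(c,b), linked(a)}
4. flip(c,b)  →  {at(a,a), at(b,a), at(b,c), at(c,a), at(c,c), holds(b,a), holds(c,b), inpos(a,c), inpos(c,b), linked(a)}
5. tag(a)  →  {at(a,a), at(b,a), at(b,c), at(c,a), at(c,c), holds(a,a), holds(b,a), holds(c,b), inpos(a,a), inpos(a,c), inpos(c,b)}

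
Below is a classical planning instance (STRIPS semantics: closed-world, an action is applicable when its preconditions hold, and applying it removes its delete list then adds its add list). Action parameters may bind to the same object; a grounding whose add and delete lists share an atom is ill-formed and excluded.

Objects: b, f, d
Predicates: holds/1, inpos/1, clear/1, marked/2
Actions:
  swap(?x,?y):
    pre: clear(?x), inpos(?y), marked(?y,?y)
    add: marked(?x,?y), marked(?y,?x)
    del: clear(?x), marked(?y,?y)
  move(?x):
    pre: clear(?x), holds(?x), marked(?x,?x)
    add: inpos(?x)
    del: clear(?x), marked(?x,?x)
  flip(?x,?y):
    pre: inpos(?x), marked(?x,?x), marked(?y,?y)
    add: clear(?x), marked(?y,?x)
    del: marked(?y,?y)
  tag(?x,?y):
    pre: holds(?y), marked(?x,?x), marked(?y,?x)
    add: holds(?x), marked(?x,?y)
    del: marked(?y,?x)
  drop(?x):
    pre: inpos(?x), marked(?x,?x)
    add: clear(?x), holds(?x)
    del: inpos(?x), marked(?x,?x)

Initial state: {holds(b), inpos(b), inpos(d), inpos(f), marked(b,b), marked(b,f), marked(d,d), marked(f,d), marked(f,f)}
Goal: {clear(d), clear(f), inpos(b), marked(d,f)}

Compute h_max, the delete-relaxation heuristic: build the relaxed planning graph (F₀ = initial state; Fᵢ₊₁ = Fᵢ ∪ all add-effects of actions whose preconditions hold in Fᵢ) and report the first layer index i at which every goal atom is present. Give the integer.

1

F0 = init (9 atoms)
F1 = F0 ∪ {clear(b), clear(d), clear(f), holds(d), holds(f), marked(b,d), marked(d,b), marked(d,f), marked(f,b)}  (18 atoms)
goal ⊆ F1  ⇒  h_max = 1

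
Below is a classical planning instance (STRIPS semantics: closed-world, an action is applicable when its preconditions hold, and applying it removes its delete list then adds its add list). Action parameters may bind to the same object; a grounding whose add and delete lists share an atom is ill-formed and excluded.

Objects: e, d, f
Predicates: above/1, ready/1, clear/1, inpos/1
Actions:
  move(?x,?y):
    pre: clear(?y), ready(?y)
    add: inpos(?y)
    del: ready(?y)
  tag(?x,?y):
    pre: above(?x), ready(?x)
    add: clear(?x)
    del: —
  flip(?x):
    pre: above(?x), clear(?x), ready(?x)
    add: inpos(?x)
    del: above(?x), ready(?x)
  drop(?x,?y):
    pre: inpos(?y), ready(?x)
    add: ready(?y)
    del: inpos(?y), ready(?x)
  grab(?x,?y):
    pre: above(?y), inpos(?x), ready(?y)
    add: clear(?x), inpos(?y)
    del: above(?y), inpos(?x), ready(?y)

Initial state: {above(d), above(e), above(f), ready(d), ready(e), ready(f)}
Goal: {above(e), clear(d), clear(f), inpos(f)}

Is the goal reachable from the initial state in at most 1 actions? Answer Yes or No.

1. tag(d,e)  →  {above(d), above(e), above(f), clear(d), ready(d), ready(e), ready(f)}
2. tag(f,e)  →  {above(d), above(e), above(f), clear(d), clear(f), ready(d), ready(e), ready(f)}
3. move(e,f)  →  {above(d), above(e), above(f), clear(d), clear(f), inpos(f), ready(d), ready(e)}
optimal plan length = 3; 3 > 1

No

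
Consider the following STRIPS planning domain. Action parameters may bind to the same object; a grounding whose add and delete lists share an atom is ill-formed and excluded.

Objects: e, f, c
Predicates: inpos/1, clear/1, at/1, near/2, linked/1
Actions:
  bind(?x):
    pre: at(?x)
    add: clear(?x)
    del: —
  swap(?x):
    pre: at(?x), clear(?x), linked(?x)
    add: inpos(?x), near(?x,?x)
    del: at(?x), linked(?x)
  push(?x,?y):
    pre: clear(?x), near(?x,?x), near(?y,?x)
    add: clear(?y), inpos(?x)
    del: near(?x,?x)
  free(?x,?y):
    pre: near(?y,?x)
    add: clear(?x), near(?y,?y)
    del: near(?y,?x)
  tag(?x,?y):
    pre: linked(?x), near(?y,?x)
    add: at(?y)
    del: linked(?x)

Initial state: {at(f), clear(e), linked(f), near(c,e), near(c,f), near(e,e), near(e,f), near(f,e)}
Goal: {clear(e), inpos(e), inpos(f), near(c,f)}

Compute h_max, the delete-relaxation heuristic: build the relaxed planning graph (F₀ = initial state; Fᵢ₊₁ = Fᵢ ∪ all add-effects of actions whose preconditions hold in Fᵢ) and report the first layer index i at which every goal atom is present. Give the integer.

2

F0 = init (8 atoms)
F1 = F0 ∪ {at(c), at(e), clear(c), clear(f), inpos(e), near(c,c), near(f,f)}  (15 atoms)
F2 = F1 ∪ {inpos(c), inpos(f)}  (17 atoms)
goal ⊆ F2  ⇒  h_max = 2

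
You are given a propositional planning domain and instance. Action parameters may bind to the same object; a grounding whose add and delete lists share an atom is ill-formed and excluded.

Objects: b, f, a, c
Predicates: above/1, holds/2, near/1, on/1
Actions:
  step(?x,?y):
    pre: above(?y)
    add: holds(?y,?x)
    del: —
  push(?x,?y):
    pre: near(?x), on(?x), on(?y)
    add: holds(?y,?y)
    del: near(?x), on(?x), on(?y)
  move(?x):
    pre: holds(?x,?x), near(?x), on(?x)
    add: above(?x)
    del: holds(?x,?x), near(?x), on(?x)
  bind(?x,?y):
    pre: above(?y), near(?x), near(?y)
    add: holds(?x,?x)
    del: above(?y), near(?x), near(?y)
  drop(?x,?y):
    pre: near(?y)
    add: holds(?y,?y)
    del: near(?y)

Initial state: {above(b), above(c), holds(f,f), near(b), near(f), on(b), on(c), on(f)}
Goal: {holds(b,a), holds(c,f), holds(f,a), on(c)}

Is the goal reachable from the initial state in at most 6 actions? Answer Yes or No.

Yes

1. step(f,c)  →  {above(b), above(c), holds(c,f), holds(f,f), near(b), near(f), on(b), on(c), on(f)}
2. step(a,b)  →  {above(b), above(c), holds(b,a), holds(c,f), holds(f,f), near(b), near(f), on(b), on(c), on(f)}
3. move(f)  →  {above(b), above(c), above(f), holds(b,a), holds(c,f), near(b), on(b), on(c)}
4. step(a,f)  →  {above(b), above(c), above(f), holds(b,a), holds(c,f), holds(f,a), near(b), on(b), on(c)}
optimal plan length = 4; 4 ≤ 6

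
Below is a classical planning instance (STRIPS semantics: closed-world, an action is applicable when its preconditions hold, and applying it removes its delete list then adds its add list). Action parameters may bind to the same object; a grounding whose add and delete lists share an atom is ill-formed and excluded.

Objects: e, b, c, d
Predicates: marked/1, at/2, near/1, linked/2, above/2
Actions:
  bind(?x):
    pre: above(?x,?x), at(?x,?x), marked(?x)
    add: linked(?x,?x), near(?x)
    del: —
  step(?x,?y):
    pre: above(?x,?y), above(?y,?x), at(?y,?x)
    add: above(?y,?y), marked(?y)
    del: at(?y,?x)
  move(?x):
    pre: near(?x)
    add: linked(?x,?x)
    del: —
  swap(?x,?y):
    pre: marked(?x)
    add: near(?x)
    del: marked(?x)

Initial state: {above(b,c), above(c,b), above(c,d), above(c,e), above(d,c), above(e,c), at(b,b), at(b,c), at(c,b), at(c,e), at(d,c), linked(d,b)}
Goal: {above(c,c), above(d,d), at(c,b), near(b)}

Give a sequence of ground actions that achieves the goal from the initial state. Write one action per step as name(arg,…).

1. step(e,c)  →  {above(b,c), above(c,b), above(c,c), above(c,d), above(c,e), above(d,c), above(e,c), at(b,b), at(b,c), at(c,b), at(d,c), linked(d,b), marked(c)}
2. step(c,b)  →  {above(b,b), above(b,c), above(c,b), above(c,c), above(c,d), above(c,e), above(d,c), above(e,c), at(b,b), at(c,b), at(d,c), linked(d,b), marked(b), marked(c)}
3. bind(b)  →  {above(b,b), above(b,c), above(c,b), above(c,c), above(c,d), above(c,e), above(d,c), above(e,c), at(b,b), at(c,b), at(d,c), linked(b,b), linked(d,b), marked(b), marked(c), near(b)}
4. step(c,d)  →  {above(b,b), above(b,c), above(c,b), above(c,c), above(c,d), above(c,e), above(d,c), above(d,d), above(e,c), at(b,b), at(c,b), linked(b,b), linked(d,b), marked(b), marked(c), marked(d), near(b)}

step(e,c); step(c,b); bind(b); step(c,d)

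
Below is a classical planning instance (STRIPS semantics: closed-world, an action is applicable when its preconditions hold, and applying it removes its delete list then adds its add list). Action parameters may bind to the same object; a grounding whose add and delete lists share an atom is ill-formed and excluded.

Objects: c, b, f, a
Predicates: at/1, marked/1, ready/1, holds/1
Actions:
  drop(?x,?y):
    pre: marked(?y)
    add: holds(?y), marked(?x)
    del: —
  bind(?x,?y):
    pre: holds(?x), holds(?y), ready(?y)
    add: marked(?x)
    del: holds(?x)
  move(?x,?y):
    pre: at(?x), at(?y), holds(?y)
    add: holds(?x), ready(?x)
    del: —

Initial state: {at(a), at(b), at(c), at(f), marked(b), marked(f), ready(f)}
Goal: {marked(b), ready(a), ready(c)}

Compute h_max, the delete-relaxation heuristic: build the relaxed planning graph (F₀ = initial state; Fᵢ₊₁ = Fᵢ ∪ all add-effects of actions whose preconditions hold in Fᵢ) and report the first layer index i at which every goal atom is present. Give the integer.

F0 = init (7 atoms)
F1 = F0 ∪ {holds(b), holds(f), marked(a), marked(c)}  (11 atoms)
F2 = F1 ∪ {holds(a), holds(c), ready(a), ready(b), ready(c)}  (16 atoms)
goal ⊆ F2  ⇒  h_max = 2

2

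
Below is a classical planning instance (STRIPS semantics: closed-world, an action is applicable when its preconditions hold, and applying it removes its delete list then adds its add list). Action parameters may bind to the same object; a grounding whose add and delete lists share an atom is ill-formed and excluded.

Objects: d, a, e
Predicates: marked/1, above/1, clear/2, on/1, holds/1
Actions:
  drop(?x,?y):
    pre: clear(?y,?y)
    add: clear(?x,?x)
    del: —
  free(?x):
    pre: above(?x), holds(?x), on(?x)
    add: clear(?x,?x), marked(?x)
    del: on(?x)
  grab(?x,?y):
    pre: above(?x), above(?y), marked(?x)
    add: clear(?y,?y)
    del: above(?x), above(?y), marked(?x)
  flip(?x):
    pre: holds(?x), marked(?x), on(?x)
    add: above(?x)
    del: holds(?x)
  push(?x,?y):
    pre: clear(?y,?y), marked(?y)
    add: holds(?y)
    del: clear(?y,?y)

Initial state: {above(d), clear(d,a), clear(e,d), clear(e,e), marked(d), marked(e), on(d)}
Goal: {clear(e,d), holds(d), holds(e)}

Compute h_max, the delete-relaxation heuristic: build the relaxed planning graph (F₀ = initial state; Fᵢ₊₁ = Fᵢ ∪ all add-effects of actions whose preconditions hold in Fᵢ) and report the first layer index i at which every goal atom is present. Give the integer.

2

F0 = init (7 atoms)
F1 = F0 ∪ {clear(a,a), clear(d,d), holds(e)}  (10 atoms)
F2 = F1 ∪ {holds(d)}  (11 atoms)
goal ⊆ F2  ⇒  h_max = 2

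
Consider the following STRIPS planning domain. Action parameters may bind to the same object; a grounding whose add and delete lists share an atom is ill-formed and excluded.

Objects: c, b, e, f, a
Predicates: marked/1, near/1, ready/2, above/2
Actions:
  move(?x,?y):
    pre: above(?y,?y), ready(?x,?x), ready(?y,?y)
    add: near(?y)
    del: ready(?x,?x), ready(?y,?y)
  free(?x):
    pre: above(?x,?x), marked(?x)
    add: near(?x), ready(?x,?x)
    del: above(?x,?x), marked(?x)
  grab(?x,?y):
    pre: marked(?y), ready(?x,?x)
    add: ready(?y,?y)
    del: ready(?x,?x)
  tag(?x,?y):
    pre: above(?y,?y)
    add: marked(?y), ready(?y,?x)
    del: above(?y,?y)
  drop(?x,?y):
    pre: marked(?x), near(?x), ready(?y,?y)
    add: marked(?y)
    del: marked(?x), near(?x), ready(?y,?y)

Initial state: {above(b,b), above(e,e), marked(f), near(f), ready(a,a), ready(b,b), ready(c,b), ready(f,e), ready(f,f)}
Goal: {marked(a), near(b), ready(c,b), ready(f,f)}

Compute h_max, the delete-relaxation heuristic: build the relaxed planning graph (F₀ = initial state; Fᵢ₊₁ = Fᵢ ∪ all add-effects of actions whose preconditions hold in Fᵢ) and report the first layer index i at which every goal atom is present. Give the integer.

F0 = init (9 atoms)
F1 = F0 ∪ {marked(a), marked(b), marked(e), near(b), ready(b,a), ready(b,c), ready(b,e), ready(b,f), ready(e,a), ready(e,b), ready(e,c), ready(e,e), ready(e,f)}  (22 atoms)
goal ⊆ F1  ⇒  h_max = 1

1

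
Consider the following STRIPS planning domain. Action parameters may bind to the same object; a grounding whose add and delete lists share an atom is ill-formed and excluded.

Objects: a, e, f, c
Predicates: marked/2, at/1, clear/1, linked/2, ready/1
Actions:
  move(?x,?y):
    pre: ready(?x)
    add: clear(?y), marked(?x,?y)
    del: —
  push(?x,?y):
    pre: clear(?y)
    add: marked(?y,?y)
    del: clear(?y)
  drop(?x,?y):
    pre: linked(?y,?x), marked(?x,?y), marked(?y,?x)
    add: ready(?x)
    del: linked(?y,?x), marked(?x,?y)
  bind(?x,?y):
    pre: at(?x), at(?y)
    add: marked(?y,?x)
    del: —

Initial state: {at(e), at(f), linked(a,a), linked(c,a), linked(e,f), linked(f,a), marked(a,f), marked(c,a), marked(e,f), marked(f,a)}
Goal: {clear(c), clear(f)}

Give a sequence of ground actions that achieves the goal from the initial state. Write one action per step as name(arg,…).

drop(a,f); move(a,f); move(a,c)

1. drop(a,f)  →  {at(e), at(f), linked(a,a), linked(c,a), linked(e,f), marked(c,a), marked(e,f), marked(f,a), ready(a)}
2. move(a,f)  →  {at(e), at(f), clear(f), linked(a,a), linked(c,a), linked(e,f), marked(a,f), marked(c,a), marked(e,f), marked(f,a), ready(a)}
3. move(a,c)  →  {at(e), at(f), clear(c), clear(f), linked(a,a), linked(c,a), linked(e,f), marked(a,c), marked(a,f), marked(c,a), marked(e,f), marked(f,a), ready(a)}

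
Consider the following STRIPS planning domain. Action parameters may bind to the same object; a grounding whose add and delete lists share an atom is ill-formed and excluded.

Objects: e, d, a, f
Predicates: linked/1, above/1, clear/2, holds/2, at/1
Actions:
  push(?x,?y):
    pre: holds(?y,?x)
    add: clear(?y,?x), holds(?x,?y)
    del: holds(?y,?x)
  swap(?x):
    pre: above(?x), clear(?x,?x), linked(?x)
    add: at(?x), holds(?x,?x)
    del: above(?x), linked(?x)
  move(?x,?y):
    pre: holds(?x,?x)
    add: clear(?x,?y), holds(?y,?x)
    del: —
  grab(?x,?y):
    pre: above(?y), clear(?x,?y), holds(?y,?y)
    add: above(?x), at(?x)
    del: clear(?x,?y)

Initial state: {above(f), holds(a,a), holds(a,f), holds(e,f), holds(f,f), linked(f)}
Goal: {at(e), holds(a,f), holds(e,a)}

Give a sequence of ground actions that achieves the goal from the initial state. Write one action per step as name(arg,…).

1. push(f,e)  →  {above(f), clear(e,f), holds(a,a), holds(a,f), holds(f,e), holds(f,f), linked(f)}
2. move(a,e)  →  {above(f), clear(a,e), clear(e,f), holds(a,a), holds(a,f), holds(e,a), holds(f,e), holds(f,f), linked(f)}
3. grab(e,f)  →  {above(e), above(f), at(e), clear(a,e), holds(a,a), holds(a,f), holds(e,a), holds(f,e), holds(f,f), linked(f)}

push(f,e); move(a,e); grab(e,f)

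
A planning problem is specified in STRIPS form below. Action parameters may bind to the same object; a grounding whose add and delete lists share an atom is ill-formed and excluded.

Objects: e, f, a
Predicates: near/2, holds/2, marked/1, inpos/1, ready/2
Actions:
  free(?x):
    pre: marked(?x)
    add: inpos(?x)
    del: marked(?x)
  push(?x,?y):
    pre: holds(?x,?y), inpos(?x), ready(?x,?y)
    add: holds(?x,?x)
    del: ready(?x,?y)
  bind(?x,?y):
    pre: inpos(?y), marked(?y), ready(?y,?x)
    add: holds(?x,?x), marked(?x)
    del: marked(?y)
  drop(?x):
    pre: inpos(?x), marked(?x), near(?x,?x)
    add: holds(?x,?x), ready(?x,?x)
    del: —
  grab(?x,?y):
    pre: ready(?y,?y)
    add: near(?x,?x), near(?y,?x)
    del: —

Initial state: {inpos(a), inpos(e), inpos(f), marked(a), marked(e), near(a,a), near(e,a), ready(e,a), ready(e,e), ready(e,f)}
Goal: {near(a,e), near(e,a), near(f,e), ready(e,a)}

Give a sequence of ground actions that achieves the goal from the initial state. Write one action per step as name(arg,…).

bind(f,e); drop(a); grab(e,a); grab(f,e); drop(f); grab(e,f)

1. bind(f,e)  →  {holds(f,f), inpos(a), inpos(e), inpos(f), marked(a), marked(f), near(a,a), near(e,a), ready(e,a), ready(e,e), ready(e,f)}
2. drop(a)  →  {holds(a,a), holds(f,f), inpos(a), inpos(e), inpos(f), marked(a), marked(f), near(a,a), near(e,a), ready(a,a), ready(e,a), ready(e,e), ready(e,f)}
3. grab(e,a)  →  {holds(a,a), holds(f,f), inpos(a), inpos(e), inpos(f), marked(a), marked(f), near(a,a), near(a,e), near(e,a), near(e,e), ready(a,a), ready(e,a), ready(e,e), ready(e,f)}
4. grab(f,e)  →  {holds(a,a), holds(f,f), inpos(a), inpos(e), inpos(f), marked(a), marked(f), near(a,a), near(a,e), near(e,a), near(e,e), near(e,f), near(f,f), ready(a,a), ready(e,a), ready(e,e), ready(e,f)}
5. drop(f)  →  {holds(a,a), holds(f,f), inpos(a), inpos(e), inpos(f), marked(a), marked(f), near(a,a), near(a,e), near(e,a), near(e,e), near(e,f), near(f,f), ready(a,a), ready(e,a), ready(e,e), ready(e,f), ready(f,f)}
6. grab(e,f)  →  {holds(a,a), holds(f,f), inpos(a), inpos(e), inpos(f), marked(a), marked(f), near(a,a), near(a,e), near(e,a), near(e,e), near(e,f), near(f,e), near(f,f), ready(a,a), ready(e,a), ready(e,e), ready(e,f), ready(f,f)}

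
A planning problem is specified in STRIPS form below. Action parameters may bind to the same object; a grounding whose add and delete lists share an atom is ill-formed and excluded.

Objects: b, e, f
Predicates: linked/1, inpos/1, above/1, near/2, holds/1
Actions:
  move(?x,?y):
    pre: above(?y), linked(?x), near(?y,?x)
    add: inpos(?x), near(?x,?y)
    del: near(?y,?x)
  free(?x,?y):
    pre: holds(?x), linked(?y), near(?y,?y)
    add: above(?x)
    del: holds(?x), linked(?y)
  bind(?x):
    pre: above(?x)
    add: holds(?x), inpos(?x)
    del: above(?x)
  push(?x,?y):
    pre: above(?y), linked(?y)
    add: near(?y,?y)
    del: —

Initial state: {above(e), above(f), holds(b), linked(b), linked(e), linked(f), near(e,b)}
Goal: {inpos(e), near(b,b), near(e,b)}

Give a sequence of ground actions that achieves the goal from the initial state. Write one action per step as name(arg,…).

bind(e); push(b,f); free(b,f); push(b,b)

1. bind(e)  →  {above(f), holds(b), holds(e), inpos(e), linked(b), linked(e), linked(f), near(e,b)}
2. push(b,f)  →  {above(f), holds(b), holds(e), inpos(e), linked(b), linked(e), linked(f), near(e,b), near(f,f)}
3. free(b,f)  →  {above(b), above(f), holds(e), inpos(e), linked(b), linked(e), near(e,b), near(f,f)}
4. push(b,b)  →  {above(b), above(f), holds(e), inpos(e), linked(b), linked(e), near(b,b), near(e,b), near(f,f)}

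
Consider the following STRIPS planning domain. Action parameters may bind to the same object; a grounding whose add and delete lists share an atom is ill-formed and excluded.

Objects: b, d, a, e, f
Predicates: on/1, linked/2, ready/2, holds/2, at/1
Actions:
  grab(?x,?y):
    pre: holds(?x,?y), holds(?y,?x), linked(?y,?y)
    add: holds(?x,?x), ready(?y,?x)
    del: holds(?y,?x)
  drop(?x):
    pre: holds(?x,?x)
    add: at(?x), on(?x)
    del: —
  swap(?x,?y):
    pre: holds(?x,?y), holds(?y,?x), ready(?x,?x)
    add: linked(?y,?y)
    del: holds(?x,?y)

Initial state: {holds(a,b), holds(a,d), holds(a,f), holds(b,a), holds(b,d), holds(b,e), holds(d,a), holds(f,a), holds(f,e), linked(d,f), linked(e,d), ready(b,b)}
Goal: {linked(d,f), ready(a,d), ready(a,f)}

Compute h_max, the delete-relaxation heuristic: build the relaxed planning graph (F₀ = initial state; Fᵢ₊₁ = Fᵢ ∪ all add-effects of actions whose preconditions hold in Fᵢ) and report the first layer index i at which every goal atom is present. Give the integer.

F0 = init (12 atoms)
F1 = F0 ∪ {linked(a,a)}  (13 atoms)
F2 = F1 ∪ {holds(b,b), holds(d,d), holds(f,f), ready(a,b), ready(a,d), ready(a,f)}  (19 atoms)
goal ⊆ F2  ⇒  h_max = 2

2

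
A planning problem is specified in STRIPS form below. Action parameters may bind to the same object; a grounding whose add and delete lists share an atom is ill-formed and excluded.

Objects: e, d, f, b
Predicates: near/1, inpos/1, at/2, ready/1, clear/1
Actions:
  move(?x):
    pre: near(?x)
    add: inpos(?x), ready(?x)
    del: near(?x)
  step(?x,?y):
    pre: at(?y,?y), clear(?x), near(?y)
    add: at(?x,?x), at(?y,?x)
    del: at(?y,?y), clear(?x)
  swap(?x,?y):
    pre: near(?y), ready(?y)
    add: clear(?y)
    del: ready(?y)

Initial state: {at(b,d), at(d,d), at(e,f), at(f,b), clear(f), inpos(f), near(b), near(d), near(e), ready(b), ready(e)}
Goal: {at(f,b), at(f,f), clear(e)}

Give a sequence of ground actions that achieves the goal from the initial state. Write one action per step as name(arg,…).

1. step(f,d)  →  {at(b,d), at(d,f), at(e,f), at(f,b), at(f,f), inpos(f), near(b), near(d), near(e), ready(b), ready(e)}
2. swap(e,e)  →  {at(b,d), at(d,f), at(e,f), at(f,b), at(f,f), clear(e), inpos(f), near(b), near(d), near(e), ready(b)}

step(f,d); swap(e,e)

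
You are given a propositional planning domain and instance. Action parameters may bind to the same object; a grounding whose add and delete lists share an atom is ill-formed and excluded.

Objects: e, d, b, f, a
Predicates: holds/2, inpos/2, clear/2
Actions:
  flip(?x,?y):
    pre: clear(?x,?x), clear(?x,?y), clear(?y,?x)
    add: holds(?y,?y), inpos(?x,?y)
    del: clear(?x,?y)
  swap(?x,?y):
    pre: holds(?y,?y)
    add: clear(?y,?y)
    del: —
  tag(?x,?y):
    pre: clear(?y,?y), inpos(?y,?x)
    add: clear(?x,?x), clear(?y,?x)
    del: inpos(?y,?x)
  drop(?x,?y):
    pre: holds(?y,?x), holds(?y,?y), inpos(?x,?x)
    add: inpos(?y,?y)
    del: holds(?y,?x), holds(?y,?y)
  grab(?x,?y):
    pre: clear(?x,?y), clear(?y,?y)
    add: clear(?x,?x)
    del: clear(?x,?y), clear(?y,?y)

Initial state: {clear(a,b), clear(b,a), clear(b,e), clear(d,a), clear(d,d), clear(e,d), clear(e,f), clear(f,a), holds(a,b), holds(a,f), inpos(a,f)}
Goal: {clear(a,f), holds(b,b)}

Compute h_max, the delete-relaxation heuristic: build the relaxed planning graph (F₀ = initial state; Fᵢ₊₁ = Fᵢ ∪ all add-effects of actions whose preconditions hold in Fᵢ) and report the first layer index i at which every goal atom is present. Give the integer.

F0 = init (11 atoms)
F1 = F0 ∪ {clear(e,e), holds(d,d), inpos(d,d)}  (14 atoms)
F2 = F1 ∪ {clear(b,b), holds(e,e), inpos(e,e)}  (17 atoms)
F3 = F2 ∪ {clear(a,a), holds(a,a), holds(b,b), inpos(b,a), inpos(b,b)}  (22 atoms)
F4 = F3 ∪ {clear(a,f), clear(f,f), inpos(a,a), inpos(a,b)}  (26 atoms)
goal ⊆ F4  ⇒  h_max = 4

4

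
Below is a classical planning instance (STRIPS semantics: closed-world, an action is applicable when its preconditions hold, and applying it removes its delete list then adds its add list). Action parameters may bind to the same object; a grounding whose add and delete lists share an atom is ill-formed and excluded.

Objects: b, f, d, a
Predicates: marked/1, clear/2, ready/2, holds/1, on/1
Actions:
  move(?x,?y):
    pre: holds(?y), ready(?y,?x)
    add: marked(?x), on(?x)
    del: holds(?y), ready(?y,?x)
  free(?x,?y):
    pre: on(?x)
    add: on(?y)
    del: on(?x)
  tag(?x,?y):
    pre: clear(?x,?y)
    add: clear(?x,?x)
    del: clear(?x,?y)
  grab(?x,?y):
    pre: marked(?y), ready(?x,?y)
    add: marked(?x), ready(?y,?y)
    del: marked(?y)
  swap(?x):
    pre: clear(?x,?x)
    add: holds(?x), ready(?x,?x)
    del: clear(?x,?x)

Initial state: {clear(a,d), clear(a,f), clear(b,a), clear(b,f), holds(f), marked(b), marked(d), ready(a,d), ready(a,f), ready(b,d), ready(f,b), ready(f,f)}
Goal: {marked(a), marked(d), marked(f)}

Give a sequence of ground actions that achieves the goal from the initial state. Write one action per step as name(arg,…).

1. move(f,f)  →  {clear(a,d), clear(a,f), clear(b,a), clear(b,f), marked(b), marked(d), marked(f), on(f), ready(a,d), ready(a,f), ready(b,d), ready(f,b)}
2. grab(a,f)  →  {clear(a,d), clear(a,f), clear(b,a), clear(b,f), marked(a), marked(b), marked(d), on(f), ready(a,d), ready(a,f), ready(b,d), ready(f,b), ready(f,f)}
3. grab(f,b)  →  {clear(a,d), clear(a,f), clear(b,a), clear(b,f), marked(a), marked(d), marked(f), on(f), ready(a,d), ready(a,f), ready(b,b), ready(b,d), ready(f,b), ready(f,f)}

move(f,f); grab(a,f); grab(f,b)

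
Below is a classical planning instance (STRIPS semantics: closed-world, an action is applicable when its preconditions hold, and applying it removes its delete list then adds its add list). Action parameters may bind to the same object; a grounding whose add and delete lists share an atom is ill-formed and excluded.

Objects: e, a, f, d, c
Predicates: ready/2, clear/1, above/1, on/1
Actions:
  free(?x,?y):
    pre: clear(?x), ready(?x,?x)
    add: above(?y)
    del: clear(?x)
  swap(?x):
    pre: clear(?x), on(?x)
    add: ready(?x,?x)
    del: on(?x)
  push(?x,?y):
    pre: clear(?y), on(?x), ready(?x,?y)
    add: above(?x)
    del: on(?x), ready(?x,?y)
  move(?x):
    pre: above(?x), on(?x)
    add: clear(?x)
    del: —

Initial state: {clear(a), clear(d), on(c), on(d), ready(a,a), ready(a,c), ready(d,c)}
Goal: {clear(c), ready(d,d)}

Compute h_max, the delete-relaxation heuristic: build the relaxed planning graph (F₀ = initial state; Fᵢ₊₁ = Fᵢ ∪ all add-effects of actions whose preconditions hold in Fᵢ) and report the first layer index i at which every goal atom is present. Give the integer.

2

F0 = init (7 atoms)
F1 = F0 ∪ {above(a), above(c), above(d), above(e), above(f), ready(d,d)}  (13 atoms)
F2 = F1 ∪ {clear(c)}  (14 atoms)
goal ⊆ F2  ⇒  h_max = 2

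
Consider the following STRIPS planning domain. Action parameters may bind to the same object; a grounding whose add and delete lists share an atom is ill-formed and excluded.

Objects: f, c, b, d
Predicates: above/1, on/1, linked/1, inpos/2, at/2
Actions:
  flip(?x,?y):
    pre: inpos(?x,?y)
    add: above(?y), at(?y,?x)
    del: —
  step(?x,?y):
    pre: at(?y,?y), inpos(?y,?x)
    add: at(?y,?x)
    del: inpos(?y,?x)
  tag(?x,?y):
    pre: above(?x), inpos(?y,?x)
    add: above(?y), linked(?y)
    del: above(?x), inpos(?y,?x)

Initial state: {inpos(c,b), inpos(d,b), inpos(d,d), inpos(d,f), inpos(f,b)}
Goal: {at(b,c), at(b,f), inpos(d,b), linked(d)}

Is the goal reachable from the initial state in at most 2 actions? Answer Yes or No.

No

1. flip(f,b)  →  {above(b), at(b,f), inpos(c,b), inpos(d,b), inpos(d,d), inpos(d,f), inpos(f,b)}
2. flip(c,b)  →  {above(b), at(b,c), at(b,f), inpos(c,b), inpos(d,b), inpos(d,d), inpos(d,f), inpos(f,b)}
3. flip(d,f)  →  {above(b), above(f), at(b,c), at(b,f), at(f,d), inpos(c,b), inpos(d,b), inpos(d,d), inpos(d,f), inpos(f,b)}
4. tag(f,d)  →  {above(b), above(d), at(b,c), at(b,f), at(f,d), inpos(c,b), inpos(d,b), inpos(d,d), inpos(f,b), linked(d)}
optimal plan length = 4; 4 > 2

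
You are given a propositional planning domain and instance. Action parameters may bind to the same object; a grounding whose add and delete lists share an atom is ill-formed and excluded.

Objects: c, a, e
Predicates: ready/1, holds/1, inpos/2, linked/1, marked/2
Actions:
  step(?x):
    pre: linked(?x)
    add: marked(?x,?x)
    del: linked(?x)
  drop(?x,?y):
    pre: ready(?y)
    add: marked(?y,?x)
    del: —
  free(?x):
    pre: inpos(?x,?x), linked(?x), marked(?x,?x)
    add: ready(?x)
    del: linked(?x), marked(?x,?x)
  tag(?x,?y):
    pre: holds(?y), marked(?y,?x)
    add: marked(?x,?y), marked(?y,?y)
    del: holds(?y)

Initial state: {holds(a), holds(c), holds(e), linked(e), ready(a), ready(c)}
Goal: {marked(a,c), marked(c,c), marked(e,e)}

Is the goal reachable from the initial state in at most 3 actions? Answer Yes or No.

1. step(e)  →  {holds(a), holds(c), holds(e), marked(e,e), ready(a), ready(c)}
2. drop(c,c)  →  {holds(a), holds(c), holds(e), marked(c,c), marked(e,e), ready(a), ready(c)}
3. drop(c,a)  →  {holds(a), holds(c), holds(e), marked(a,c), marked(c,c), marked(e,e), ready(a), ready(c)}
optimal plan length = 3; 3 ≤ 3

Yes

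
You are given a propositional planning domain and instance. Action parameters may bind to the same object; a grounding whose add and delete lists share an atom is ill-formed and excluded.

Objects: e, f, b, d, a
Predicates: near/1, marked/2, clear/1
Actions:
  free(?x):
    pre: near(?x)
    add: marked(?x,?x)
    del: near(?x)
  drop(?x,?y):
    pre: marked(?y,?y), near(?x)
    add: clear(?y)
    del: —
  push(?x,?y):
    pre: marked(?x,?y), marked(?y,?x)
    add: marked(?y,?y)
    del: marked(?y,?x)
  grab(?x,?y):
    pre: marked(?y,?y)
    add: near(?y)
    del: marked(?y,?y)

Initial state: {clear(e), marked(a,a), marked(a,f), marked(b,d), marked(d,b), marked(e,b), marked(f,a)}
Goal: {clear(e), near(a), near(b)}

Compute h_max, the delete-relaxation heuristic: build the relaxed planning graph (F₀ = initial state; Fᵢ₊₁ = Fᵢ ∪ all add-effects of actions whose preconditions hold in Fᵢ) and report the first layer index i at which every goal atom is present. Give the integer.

F0 = init (7 atoms)
F1 = F0 ∪ {marked(b,b), marked(d,d), marked(f,f), near(a)}  (11 atoms)
F2 = F1 ∪ {clear(a), clear(b), clear(d), clear(f), near(b), near(d), near(f)}  (18 atoms)
goal ⊆ F2  ⇒  h_max = 2

2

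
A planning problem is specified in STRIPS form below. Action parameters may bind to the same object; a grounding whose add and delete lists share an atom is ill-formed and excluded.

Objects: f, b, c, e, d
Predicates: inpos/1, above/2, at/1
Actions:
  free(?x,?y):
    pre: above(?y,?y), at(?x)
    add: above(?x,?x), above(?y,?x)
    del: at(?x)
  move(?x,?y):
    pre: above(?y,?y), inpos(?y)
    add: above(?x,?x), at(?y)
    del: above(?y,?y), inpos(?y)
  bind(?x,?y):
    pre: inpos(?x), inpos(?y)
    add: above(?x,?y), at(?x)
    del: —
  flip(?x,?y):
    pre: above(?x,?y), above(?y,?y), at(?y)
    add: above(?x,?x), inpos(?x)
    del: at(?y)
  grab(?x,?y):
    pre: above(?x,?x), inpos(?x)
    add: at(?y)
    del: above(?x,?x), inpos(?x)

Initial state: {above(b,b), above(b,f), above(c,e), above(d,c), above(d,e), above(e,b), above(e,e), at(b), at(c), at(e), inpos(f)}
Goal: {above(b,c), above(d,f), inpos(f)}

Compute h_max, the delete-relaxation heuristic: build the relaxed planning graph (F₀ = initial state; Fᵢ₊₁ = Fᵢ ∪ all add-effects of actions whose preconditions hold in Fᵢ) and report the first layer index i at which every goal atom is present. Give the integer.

2

F0 = init (11 atoms)
F1 = F0 ∪ {above(b,c), above(b,e), above(c,c), above(d,d), above(e,c), above(f,f), at(f), inpos(b), inpos(c), inpos(d), inpos(e)}  (22 atoms)
F2 = F1 ∪ {above(b,d), above(c,b), above(c,d), above(c,f), above(d,b), above(d,f), above(e,d), above(e,f), above(f,b), above(f,c), above(f,d), above(f,e), at(d)}  (35 atoms)
goal ⊆ F2  ⇒  h_max = 2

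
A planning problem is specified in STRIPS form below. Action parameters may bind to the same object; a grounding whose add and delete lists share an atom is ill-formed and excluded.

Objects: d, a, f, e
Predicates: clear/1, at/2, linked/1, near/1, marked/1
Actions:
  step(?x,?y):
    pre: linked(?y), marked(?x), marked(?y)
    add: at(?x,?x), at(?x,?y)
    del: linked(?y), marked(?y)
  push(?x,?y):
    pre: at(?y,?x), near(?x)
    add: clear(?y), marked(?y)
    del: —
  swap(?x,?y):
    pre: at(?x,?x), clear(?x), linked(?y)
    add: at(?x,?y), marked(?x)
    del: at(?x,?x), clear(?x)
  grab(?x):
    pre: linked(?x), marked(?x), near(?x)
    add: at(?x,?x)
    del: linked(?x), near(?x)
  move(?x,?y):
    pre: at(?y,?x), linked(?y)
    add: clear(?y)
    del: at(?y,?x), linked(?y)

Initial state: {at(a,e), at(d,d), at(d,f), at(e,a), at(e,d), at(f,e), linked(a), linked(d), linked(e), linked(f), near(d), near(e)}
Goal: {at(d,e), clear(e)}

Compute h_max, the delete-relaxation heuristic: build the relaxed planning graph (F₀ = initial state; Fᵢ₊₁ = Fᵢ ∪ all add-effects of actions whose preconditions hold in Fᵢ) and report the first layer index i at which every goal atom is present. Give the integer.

2

F0 = init (12 atoms)
F1 = F0 ∪ {clear(a), clear(d), clear(e), clear(f), marked(a), marked(d), marked(e), marked(f)}  (20 atoms)
F2 = F1 ∪ {at(a,a), at(a,d), at(a,f), at(d,a), at(d,e), at(e,e), at(e,f), at(f,a), at(f,d), at(f,f)}  (30 atoms)
goal ⊆ F2  ⇒  h_max = 2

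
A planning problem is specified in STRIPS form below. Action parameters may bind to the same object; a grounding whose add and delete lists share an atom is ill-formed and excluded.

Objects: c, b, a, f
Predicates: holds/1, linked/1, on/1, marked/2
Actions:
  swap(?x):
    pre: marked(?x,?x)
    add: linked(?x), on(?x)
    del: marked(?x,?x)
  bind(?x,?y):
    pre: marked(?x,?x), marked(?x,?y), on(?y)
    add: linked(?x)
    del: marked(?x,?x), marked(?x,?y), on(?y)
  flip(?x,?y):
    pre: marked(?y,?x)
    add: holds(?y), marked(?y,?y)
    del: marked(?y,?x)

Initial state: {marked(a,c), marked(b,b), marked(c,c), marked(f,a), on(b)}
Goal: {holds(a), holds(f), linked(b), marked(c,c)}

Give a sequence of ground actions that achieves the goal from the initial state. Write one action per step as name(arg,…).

1. swap(b)  →  {linked(b), marked(a,c), marked(c,c), marked(f,a), on(b)}
2. flip(c,a)  →  {holds(a), linked(b), marked(a,a), marked(c,c), marked(f,a), on(b)}
3. flip(a,f)  →  {holds(a), holds(f), linked(b), marked(a,a), marked(c,c), marked(f,f), on(b)}

swap(b); flip(c,a); flip(a,f)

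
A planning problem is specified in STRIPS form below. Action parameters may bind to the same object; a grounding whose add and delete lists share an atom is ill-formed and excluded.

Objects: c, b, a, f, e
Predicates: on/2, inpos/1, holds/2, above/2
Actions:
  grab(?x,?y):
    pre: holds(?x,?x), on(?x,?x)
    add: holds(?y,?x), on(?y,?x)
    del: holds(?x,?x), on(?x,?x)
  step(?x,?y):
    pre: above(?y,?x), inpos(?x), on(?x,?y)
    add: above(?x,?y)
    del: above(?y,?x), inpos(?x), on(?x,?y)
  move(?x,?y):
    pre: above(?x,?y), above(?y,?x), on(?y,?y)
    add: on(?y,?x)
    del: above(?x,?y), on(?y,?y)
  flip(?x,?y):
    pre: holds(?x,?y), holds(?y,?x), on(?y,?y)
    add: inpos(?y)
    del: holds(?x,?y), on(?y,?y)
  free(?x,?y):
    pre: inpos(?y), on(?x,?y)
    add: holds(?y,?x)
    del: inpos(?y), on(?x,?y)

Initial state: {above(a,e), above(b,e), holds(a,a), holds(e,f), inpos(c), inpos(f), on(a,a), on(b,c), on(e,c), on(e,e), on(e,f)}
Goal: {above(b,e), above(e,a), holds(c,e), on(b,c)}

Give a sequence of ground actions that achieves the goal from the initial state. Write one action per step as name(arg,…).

grab(a,e); free(e,c); free(e,f); flip(f,e); step(e,a)

1. grab(a,e)  →  {above(a,e), above(b,e), holds(e,a), holds(e,f), inpos(c), inpos(f), on(b,c), on(e,a), on(e,c), on(e,e), on(e,f)}
2. free(e,c)  →  {above(a,e), above(b,e), holds(c,e), holds(e,a), holds(e,f), inpos(f), on(b,c), on(e,a), on(e,e), on(e,f)}
3. free(e,f)  →  {above(a,e), above(b,e), holds(c,e), holds(e,a), holds(e,f), holds(f,e), on(b,c), on(e,a), on(e,e)}
4. flip(f,e)  →  {above(a,e), above(b,e), holds(c,e), holds(e,a), holds(e,f), inpos(e), on(b,c), on(e,a)}
5. step(e,a)  →  {above(b,e), above(e,a), holds(c,e), holds(e,a), holds(e,f), on(b,c)}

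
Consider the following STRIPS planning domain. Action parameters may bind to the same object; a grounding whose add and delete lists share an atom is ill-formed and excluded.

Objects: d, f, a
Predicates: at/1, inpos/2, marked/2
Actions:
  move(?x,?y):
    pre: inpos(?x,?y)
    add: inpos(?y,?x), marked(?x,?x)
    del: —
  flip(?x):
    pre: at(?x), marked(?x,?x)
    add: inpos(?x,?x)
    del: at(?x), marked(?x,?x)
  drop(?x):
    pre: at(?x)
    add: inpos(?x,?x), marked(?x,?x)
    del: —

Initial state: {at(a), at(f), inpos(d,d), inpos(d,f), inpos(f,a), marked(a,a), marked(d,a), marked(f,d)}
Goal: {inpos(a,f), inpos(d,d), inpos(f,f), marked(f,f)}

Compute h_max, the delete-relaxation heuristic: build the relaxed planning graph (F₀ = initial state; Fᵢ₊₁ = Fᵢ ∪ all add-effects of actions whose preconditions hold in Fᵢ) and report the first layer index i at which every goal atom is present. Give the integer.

F0 = init (8 atoms)
F1 = F0 ∪ {inpos(a,a), inpos(a,f), inpos(f,d), inpos(f,f), marked(d,d), marked(f,f)}  (14 atoms)
goal ⊆ F1  ⇒  h_max = 1

1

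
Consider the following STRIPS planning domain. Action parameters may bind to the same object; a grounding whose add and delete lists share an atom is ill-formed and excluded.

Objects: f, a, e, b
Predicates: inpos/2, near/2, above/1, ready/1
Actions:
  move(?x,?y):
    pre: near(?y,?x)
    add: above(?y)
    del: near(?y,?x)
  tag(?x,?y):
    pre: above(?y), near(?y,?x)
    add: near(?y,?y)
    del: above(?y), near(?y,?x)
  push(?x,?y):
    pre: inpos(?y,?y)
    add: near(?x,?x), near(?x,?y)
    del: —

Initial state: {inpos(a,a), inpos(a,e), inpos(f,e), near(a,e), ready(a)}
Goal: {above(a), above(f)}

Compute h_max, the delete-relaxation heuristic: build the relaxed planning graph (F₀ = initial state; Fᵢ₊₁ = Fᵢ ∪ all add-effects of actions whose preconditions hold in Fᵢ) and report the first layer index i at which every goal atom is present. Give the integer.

F0 = init (5 atoms)
F1 = F0 ∪ {above(a), near(a,a), near(b,a), near(b,b), near(e,a), near(e,e), near(f,a), near(f,f)}  (13 atoms)
F2 = F1 ∪ {above(b), above(e), above(f)}  (16 atoms)
goal ⊆ F2  ⇒  h_max = 2

2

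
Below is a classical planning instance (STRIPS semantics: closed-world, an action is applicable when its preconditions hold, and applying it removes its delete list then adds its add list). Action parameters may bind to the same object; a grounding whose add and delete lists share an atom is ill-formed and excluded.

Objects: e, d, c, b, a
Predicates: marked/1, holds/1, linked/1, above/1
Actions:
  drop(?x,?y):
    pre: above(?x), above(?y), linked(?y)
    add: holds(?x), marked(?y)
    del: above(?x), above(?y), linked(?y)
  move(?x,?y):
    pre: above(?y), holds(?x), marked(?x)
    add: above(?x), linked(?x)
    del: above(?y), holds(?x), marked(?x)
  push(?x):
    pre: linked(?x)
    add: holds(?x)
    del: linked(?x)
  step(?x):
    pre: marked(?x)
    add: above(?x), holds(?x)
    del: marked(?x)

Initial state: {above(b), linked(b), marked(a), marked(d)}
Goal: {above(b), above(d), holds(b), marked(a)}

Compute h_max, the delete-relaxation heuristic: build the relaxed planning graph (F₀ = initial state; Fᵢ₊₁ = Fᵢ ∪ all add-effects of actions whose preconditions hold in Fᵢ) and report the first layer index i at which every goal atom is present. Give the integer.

1

F0 = init (4 atoms)
F1 = F0 ∪ {above(a), above(d), holds(a), holds(b), holds(d), marked(b)}  (10 atoms)
goal ⊆ F1  ⇒  h_max = 1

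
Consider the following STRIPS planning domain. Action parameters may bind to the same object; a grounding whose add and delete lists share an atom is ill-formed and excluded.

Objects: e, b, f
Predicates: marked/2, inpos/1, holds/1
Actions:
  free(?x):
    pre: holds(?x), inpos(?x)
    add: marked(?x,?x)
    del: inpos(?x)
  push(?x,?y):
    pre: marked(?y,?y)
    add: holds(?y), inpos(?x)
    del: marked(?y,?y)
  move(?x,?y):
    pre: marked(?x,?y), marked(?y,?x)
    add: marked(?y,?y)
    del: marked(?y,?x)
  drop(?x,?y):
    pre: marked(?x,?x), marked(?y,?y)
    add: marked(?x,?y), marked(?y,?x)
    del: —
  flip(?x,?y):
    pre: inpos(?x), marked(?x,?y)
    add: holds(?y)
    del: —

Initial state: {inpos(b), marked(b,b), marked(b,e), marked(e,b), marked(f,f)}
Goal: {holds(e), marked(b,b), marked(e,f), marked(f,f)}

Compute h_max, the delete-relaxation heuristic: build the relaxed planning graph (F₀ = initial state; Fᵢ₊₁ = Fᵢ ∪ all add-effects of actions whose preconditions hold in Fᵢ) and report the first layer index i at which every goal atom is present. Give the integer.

F0 = init (5 atoms)
F1 = F0 ∪ {holds(b), holds(e), holds(f), inpos(e), inpos(f), marked(b,f), marked(e,e), marked(f,b)}  (13 atoms)
F2 = F1 ∪ {marked(e,f), marked(f,e)}  (15 atoms)
goal ⊆ F2  ⇒  h_max = 2

2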